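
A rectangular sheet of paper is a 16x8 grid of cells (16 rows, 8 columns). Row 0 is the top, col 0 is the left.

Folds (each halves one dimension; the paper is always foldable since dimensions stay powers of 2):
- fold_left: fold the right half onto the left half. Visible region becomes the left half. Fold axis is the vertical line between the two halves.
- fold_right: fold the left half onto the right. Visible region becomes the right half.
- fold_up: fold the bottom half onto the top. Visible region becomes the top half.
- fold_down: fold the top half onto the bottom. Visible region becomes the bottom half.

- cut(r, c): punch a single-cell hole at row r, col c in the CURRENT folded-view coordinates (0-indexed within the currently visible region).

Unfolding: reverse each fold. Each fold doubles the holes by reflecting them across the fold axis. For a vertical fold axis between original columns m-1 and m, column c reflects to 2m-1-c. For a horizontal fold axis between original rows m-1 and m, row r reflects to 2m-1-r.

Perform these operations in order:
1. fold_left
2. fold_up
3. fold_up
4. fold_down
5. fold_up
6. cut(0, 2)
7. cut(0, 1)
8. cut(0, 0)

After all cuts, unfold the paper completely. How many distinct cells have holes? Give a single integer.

Op 1 fold_left: fold axis v@4; visible region now rows[0,16) x cols[0,4) = 16x4
Op 2 fold_up: fold axis h@8; visible region now rows[0,8) x cols[0,4) = 8x4
Op 3 fold_up: fold axis h@4; visible region now rows[0,4) x cols[0,4) = 4x4
Op 4 fold_down: fold axis h@2; visible region now rows[2,4) x cols[0,4) = 2x4
Op 5 fold_up: fold axis h@3; visible region now rows[2,3) x cols[0,4) = 1x4
Op 6 cut(0, 2): punch at orig (2,2); cuts so far [(2, 2)]; region rows[2,3) x cols[0,4) = 1x4
Op 7 cut(0, 1): punch at orig (2,1); cuts so far [(2, 1), (2, 2)]; region rows[2,3) x cols[0,4) = 1x4
Op 8 cut(0, 0): punch at orig (2,0); cuts so far [(2, 0), (2, 1), (2, 2)]; region rows[2,3) x cols[0,4) = 1x4
Unfold 1 (reflect across h@3): 6 holes -> [(2, 0), (2, 1), (2, 2), (3, 0), (3, 1), (3, 2)]
Unfold 2 (reflect across h@2): 12 holes -> [(0, 0), (0, 1), (0, 2), (1, 0), (1, 1), (1, 2), (2, 0), (2, 1), (2, 2), (3, 0), (3, 1), (3, 2)]
Unfold 3 (reflect across h@4): 24 holes -> [(0, 0), (0, 1), (0, 2), (1, 0), (1, 1), (1, 2), (2, 0), (2, 1), (2, 2), (3, 0), (3, 1), (3, 2), (4, 0), (4, 1), (4, 2), (5, 0), (5, 1), (5, 2), (6, 0), (6, 1), (6, 2), (7, 0), (7, 1), (7, 2)]
Unfold 4 (reflect across h@8): 48 holes -> [(0, 0), (0, 1), (0, 2), (1, 0), (1, 1), (1, 2), (2, 0), (2, 1), (2, 2), (3, 0), (3, 1), (3, 2), (4, 0), (4, 1), (4, 2), (5, 0), (5, 1), (5, 2), (6, 0), (6, 1), (6, 2), (7, 0), (7, 1), (7, 2), (8, 0), (8, 1), (8, 2), (9, 0), (9, 1), (9, 2), (10, 0), (10, 1), (10, 2), (11, 0), (11, 1), (11, 2), (12, 0), (12, 1), (12, 2), (13, 0), (13, 1), (13, 2), (14, 0), (14, 1), (14, 2), (15, 0), (15, 1), (15, 2)]
Unfold 5 (reflect across v@4): 96 holes -> [(0, 0), (0, 1), (0, 2), (0, 5), (0, 6), (0, 7), (1, 0), (1, 1), (1, 2), (1, 5), (1, 6), (1, 7), (2, 0), (2, 1), (2, 2), (2, 5), (2, 6), (2, 7), (3, 0), (3, 1), (3, 2), (3, 5), (3, 6), (3, 7), (4, 0), (4, 1), (4, 2), (4, 5), (4, 6), (4, 7), (5, 0), (5, 1), (5, 2), (5, 5), (5, 6), (5, 7), (6, 0), (6, 1), (6, 2), (6, 5), (6, 6), (6, 7), (7, 0), (7, 1), (7, 2), (7, 5), (7, 6), (7, 7), (8, 0), (8, 1), (8, 2), (8, 5), (8, 6), (8, 7), (9, 0), (9, 1), (9, 2), (9, 5), (9, 6), (9, 7), (10, 0), (10, 1), (10, 2), (10, 5), (10, 6), (10, 7), (11, 0), (11, 1), (11, 2), (11, 5), (11, 6), (11, 7), (12, 0), (12, 1), (12, 2), (12, 5), (12, 6), (12, 7), (13, 0), (13, 1), (13, 2), (13, 5), (13, 6), (13, 7), (14, 0), (14, 1), (14, 2), (14, 5), (14, 6), (14, 7), (15, 0), (15, 1), (15, 2), (15, 5), (15, 6), (15, 7)]

Answer: 96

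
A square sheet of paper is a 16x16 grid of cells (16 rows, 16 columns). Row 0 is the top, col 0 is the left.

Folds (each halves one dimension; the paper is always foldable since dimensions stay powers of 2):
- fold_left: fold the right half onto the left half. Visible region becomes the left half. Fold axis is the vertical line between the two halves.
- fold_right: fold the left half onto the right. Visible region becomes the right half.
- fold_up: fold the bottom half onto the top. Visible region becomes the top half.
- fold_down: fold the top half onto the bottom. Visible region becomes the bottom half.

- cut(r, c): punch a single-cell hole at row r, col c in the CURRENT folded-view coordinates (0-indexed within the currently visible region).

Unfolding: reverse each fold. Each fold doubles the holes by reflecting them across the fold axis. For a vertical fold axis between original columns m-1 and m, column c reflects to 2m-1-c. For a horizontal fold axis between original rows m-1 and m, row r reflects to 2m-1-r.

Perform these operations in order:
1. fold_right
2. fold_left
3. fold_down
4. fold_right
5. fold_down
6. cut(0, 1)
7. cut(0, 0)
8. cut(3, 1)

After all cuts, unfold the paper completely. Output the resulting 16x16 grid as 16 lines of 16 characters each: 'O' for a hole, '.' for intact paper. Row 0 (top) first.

Answer: O..OO..OO..OO..O
................
................
OOOOOOOOOOOOOOOO
OOOOOOOOOOOOOOOO
................
................
O..OO..OO..OO..O
O..OO..OO..OO..O
................
................
OOOOOOOOOOOOOOOO
OOOOOOOOOOOOOOOO
................
................
O..OO..OO..OO..O

Derivation:
Op 1 fold_right: fold axis v@8; visible region now rows[0,16) x cols[8,16) = 16x8
Op 2 fold_left: fold axis v@12; visible region now rows[0,16) x cols[8,12) = 16x4
Op 3 fold_down: fold axis h@8; visible region now rows[8,16) x cols[8,12) = 8x4
Op 4 fold_right: fold axis v@10; visible region now rows[8,16) x cols[10,12) = 8x2
Op 5 fold_down: fold axis h@12; visible region now rows[12,16) x cols[10,12) = 4x2
Op 6 cut(0, 1): punch at orig (12,11); cuts so far [(12, 11)]; region rows[12,16) x cols[10,12) = 4x2
Op 7 cut(0, 0): punch at orig (12,10); cuts so far [(12, 10), (12, 11)]; region rows[12,16) x cols[10,12) = 4x2
Op 8 cut(3, 1): punch at orig (15,11); cuts so far [(12, 10), (12, 11), (15, 11)]; region rows[12,16) x cols[10,12) = 4x2
Unfold 1 (reflect across h@12): 6 holes -> [(8, 11), (11, 10), (11, 11), (12, 10), (12, 11), (15, 11)]
Unfold 2 (reflect across v@10): 12 holes -> [(8, 8), (8, 11), (11, 8), (11, 9), (11, 10), (11, 11), (12, 8), (12, 9), (12, 10), (12, 11), (15, 8), (15, 11)]
Unfold 3 (reflect across h@8): 24 holes -> [(0, 8), (0, 11), (3, 8), (3, 9), (3, 10), (3, 11), (4, 8), (4, 9), (4, 10), (4, 11), (7, 8), (7, 11), (8, 8), (8, 11), (11, 8), (11, 9), (11, 10), (11, 11), (12, 8), (12, 9), (12, 10), (12, 11), (15, 8), (15, 11)]
Unfold 4 (reflect across v@12): 48 holes -> [(0, 8), (0, 11), (0, 12), (0, 15), (3, 8), (3, 9), (3, 10), (3, 11), (3, 12), (3, 13), (3, 14), (3, 15), (4, 8), (4, 9), (4, 10), (4, 11), (4, 12), (4, 13), (4, 14), (4, 15), (7, 8), (7, 11), (7, 12), (7, 15), (8, 8), (8, 11), (8, 12), (8, 15), (11, 8), (11, 9), (11, 10), (11, 11), (11, 12), (11, 13), (11, 14), (11, 15), (12, 8), (12, 9), (12, 10), (12, 11), (12, 12), (12, 13), (12, 14), (12, 15), (15, 8), (15, 11), (15, 12), (15, 15)]
Unfold 5 (reflect across v@8): 96 holes -> [(0, 0), (0, 3), (0, 4), (0, 7), (0, 8), (0, 11), (0, 12), (0, 15), (3, 0), (3, 1), (3, 2), (3, 3), (3, 4), (3, 5), (3, 6), (3, 7), (3, 8), (3, 9), (3, 10), (3, 11), (3, 12), (3, 13), (3, 14), (3, 15), (4, 0), (4, 1), (4, 2), (4, 3), (4, 4), (4, 5), (4, 6), (4, 7), (4, 8), (4, 9), (4, 10), (4, 11), (4, 12), (4, 13), (4, 14), (4, 15), (7, 0), (7, 3), (7, 4), (7, 7), (7, 8), (7, 11), (7, 12), (7, 15), (8, 0), (8, 3), (8, 4), (8, 7), (8, 8), (8, 11), (8, 12), (8, 15), (11, 0), (11, 1), (11, 2), (11, 3), (11, 4), (11, 5), (11, 6), (11, 7), (11, 8), (11, 9), (11, 10), (11, 11), (11, 12), (11, 13), (11, 14), (11, 15), (12, 0), (12, 1), (12, 2), (12, 3), (12, 4), (12, 5), (12, 6), (12, 7), (12, 8), (12, 9), (12, 10), (12, 11), (12, 12), (12, 13), (12, 14), (12, 15), (15, 0), (15, 3), (15, 4), (15, 7), (15, 8), (15, 11), (15, 12), (15, 15)]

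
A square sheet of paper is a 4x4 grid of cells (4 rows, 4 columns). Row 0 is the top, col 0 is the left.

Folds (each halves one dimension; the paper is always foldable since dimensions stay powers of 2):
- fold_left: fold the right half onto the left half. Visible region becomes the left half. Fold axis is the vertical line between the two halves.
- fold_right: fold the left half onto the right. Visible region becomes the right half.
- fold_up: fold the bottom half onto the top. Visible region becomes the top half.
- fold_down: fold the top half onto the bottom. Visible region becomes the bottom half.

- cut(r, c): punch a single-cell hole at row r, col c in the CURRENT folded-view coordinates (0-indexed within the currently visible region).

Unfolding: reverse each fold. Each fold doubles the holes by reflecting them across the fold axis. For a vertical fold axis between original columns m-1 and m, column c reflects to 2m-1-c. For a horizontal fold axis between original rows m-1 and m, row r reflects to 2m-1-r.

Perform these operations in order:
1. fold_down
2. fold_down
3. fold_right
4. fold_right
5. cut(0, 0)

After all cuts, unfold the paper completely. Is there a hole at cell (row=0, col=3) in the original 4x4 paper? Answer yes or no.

Op 1 fold_down: fold axis h@2; visible region now rows[2,4) x cols[0,4) = 2x4
Op 2 fold_down: fold axis h@3; visible region now rows[3,4) x cols[0,4) = 1x4
Op 3 fold_right: fold axis v@2; visible region now rows[3,4) x cols[2,4) = 1x2
Op 4 fold_right: fold axis v@3; visible region now rows[3,4) x cols[3,4) = 1x1
Op 5 cut(0, 0): punch at orig (3,3); cuts so far [(3, 3)]; region rows[3,4) x cols[3,4) = 1x1
Unfold 1 (reflect across v@3): 2 holes -> [(3, 2), (3, 3)]
Unfold 2 (reflect across v@2): 4 holes -> [(3, 0), (3, 1), (3, 2), (3, 3)]
Unfold 3 (reflect across h@3): 8 holes -> [(2, 0), (2, 1), (2, 2), (2, 3), (3, 0), (3, 1), (3, 2), (3, 3)]
Unfold 4 (reflect across h@2): 16 holes -> [(0, 0), (0, 1), (0, 2), (0, 3), (1, 0), (1, 1), (1, 2), (1, 3), (2, 0), (2, 1), (2, 2), (2, 3), (3, 0), (3, 1), (3, 2), (3, 3)]
Holes: [(0, 0), (0, 1), (0, 2), (0, 3), (1, 0), (1, 1), (1, 2), (1, 3), (2, 0), (2, 1), (2, 2), (2, 3), (3, 0), (3, 1), (3, 2), (3, 3)]

Answer: yes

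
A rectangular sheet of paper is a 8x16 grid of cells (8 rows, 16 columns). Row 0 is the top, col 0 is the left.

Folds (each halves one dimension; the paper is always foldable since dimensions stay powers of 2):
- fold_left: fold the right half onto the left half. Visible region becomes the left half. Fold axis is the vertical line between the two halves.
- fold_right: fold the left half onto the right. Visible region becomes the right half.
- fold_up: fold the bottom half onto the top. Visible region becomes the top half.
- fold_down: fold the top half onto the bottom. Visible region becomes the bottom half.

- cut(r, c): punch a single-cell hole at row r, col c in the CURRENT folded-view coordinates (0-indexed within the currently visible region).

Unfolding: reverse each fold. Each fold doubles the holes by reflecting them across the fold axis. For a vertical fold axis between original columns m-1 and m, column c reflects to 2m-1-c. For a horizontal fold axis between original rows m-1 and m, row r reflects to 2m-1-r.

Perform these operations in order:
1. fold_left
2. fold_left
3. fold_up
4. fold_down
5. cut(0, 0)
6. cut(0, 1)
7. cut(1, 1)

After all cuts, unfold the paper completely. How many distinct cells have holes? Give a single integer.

Answer: 48

Derivation:
Op 1 fold_left: fold axis v@8; visible region now rows[0,8) x cols[0,8) = 8x8
Op 2 fold_left: fold axis v@4; visible region now rows[0,8) x cols[0,4) = 8x4
Op 3 fold_up: fold axis h@4; visible region now rows[0,4) x cols[0,4) = 4x4
Op 4 fold_down: fold axis h@2; visible region now rows[2,4) x cols[0,4) = 2x4
Op 5 cut(0, 0): punch at orig (2,0); cuts so far [(2, 0)]; region rows[2,4) x cols[0,4) = 2x4
Op 6 cut(0, 1): punch at orig (2,1); cuts so far [(2, 0), (2, 1)]; region rows[2,4) x cols[0,4) = 2x4
Op 7 cut(1, 1): punch at orig (3,1); cuts so far [(2, 0), (2, 1), (3, 1)]; region rows[2,4) x cols[0,4) = 2x4
Unfold 1 (reflect across h@2): 6 holes -> [(0, 1), (1, 0), (1, 1), (2, 0), (2, 1), (3, 1)]
Unfold 2 (reflect across h@4): 12 holes -> [(0, 1), (1, 0), (1, 1), (2, 0), (2, 1), (3, 1), (4, 1), (5, 0), (5, 1), (6, 0), (6, 1), (7, 1)]
Unfold 3 (reflect across v@4): 24 holes -> [(0, 1), (0, 6), (1, 0), (1, 1), (1, 6), (1, 7), (2, 0), (2, 1), (2, 6), (2, 7), (3, 1), (3, 6), (4, 1), (4, 6), (5, 0), (5, 1), (5, 6), (5, 7), (6, 0), (6, 1), (6, 6), (6, 7), (7, 1), (7, 6)]
Unfold 4 (reflect across v@8): 48 holes -> [(0, 1), (0, 6), (0, 9), (0, 14), (1, 0), (1, 1), (1, 6), (1, 7), (1, 8), (1, 9), (1, 14), (1, 15), (2, 0), (2, 1), (2, 6), (2, 7), (2, 8), (2, 9), (2, 14), (2, 15), (3, 1), (3, 6), (3, 9), (3, 14), (4, 1), (4, 6), (4, 9), (4, 14), (5, 0), (5, 1), (5, 6), (5, 7), (5, 8), (5, 9), (5, 14), (5, 15), (6, 0), (6, 1), (6, 6), (6, 7), (6, 8), (6, 9), (6, 14), (6, 15), (7, 1), (7, 6), (7, 9), (7, 14)]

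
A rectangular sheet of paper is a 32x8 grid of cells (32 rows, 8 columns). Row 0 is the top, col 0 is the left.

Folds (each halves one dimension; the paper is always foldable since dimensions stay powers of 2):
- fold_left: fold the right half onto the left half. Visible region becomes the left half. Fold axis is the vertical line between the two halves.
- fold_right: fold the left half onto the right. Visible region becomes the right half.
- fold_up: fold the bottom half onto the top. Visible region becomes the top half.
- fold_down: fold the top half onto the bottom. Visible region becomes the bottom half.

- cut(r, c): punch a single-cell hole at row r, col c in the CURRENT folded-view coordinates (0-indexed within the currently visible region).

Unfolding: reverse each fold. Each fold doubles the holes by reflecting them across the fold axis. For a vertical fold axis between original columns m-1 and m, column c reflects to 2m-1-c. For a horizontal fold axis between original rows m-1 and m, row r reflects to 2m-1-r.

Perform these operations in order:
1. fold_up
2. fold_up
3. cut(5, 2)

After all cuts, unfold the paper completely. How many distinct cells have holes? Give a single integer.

Op 1 fold_up: fold axis h@16; visible region now rows[0,16) x cols[0,8) = 16x8
Op 2 fold_up: fold axis h@8; visible region now rows[0,8) x cols[0,8) = 8x8
Op 3 cut(5, 2): punch at orig (5,2); cuts so far [(5, 2)]; region rows[0,8) x cols[0,8) = 8x8
Unfold 1 (reflect across h@8): 2 holes -> [(5, 2), (10, 2)]
Unfold 2 (reflect across h@16): 4 holes -> [(5, 2), (10, 2), (21, 2), (26, 2)]

Answer: 4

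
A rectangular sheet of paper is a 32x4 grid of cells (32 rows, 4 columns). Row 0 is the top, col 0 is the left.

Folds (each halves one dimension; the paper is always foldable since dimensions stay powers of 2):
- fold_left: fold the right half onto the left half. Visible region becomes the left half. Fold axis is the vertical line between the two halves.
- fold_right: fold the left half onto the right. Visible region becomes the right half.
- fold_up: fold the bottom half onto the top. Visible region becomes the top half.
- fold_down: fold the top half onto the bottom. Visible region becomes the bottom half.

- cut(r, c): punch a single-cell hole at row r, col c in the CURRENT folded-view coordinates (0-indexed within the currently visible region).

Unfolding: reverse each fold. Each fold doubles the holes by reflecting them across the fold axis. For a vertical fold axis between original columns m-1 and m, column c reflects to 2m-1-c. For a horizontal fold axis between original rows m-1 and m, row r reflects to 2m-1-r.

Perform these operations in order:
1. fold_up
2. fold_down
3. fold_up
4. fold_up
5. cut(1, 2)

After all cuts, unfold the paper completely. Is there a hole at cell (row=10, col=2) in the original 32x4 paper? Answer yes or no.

Op 1 fold_up: fold axis h@16; visible region now rows[0,16) x cols[0,4) = 16x4
Op 2 fold_down: fold axis h@8; visible region now rows[8,16) x cols[0,4) = 8x4
Op 3 fold_up: fold axis h@12; visible region now rows[8,12) x cols[0,4) = 4x4
Op 4 fold_up: fold axis h@10; visible region now rows[8,10) x cols[0,4) = 2x4
Op 5 cut(1, 2): punch at orig (9,2); cuts so far [(9, 2)]; region rows[8,10) x cols[0,4) = 2x4
Unfold 1 (reflect across h@10): 2 holes -> [(9, 2), (10, 2)]
Unfold 2 (reflect across h@12): 4 holes -> [(9, 2), (10, 2), (13, 2), (14, 2)]
Unfold 3 (reflect across h@8): 8 holes -> [(1, 2), (2, 2), (5, 2), (6, 2), (9, 2), (10, 2), (13, 2), (14, 2)]
Unfold 4 (reflect across h@16): 16 holes -> [(1, 2), (2, 2), (5, 2), (6, 2), (9, 2), (10, 2), (13, 2), (14, 2), (17, 2), (18, 2), (21, 2), (22, 2), (25, 2), (26, 2), (29, 2), (30, 2)]
Holes: [(1, 2), (2, 2), (5, 2), (6, 2), (9, 2), (10, 2), (13, 2), (14, 2), (17, 2), (18, 2), (21, 2), (22, 2), (25, 2), (26, 2), (29, 2), (30, 2)]

Answer: yes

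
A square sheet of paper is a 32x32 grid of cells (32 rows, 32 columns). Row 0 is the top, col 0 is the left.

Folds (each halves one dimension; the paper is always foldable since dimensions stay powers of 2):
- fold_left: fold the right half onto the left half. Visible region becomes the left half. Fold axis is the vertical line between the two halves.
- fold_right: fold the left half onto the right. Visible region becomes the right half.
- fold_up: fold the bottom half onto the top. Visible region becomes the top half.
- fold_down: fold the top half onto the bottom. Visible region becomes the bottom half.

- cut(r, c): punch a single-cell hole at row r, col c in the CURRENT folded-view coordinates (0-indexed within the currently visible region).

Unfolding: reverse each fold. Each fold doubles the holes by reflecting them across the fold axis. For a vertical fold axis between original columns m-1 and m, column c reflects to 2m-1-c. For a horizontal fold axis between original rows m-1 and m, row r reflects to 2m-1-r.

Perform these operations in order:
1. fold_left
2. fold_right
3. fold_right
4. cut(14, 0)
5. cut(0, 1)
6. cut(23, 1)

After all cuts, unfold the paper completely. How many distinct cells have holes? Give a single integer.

Op 1 fold_left: fold axis v@16; visible region now rows[0,32) x cols[0,16) = 32x16
Op 2 fold_right: fold axis v@8; visible region now rows[0,32) x cols[8,16) = 32x8
Op 3 fold_right: fold axis v@12; visible region now rows[0,32) x cols[12,16) = 32x4
Op 4 cut(14, 0): punch at orig (14,12); cuts so far [(14, 12)]; region rows[0,32) x cols[12,16) = 32x4
Op 5 cut(0, 1): punch at orig (0,13); cuts so far [(0, 13), (14, 12)]; region rows[0,32) x cols[12,16) = 32x4
Op 6 cut(23, 1): punch at orig (23,13); cuts so far [(0, 13), (14, 12), (23, 13)]; region rows[0,32) x cols[12,16) = 32x4
Unfold 1 (reflect across v@12): 6 holes -> [(0, 10), (0, 13), (14, 11), (14, 12), (23, 10), (23, 13)]
Unfold 2 (reflect across v@8): 12 holes -> [(0, 2), (0, 5), (0, 10), (0, 13), (14, 3), (14, 4), (14, 11), (14, 12), (23, 2), (23, 5), (23, 10), (23, 13)]
Unfold 3 (reflect across v@16): 24 holes -> [(0, 2), (0, 5), (0, 10), (0, 13), (0, 18), (0, 21), (0, 26), (0, 29), (14, 3), (14, 4), (14, 11), (14, 12), (14, 19), (14, 20), (14, 27), (14, 28), (23, 2), (23, 5), (23, 10), (23, 13), (23, 18), (23, 21), (23, 26), (23, 29)]

Answer: 24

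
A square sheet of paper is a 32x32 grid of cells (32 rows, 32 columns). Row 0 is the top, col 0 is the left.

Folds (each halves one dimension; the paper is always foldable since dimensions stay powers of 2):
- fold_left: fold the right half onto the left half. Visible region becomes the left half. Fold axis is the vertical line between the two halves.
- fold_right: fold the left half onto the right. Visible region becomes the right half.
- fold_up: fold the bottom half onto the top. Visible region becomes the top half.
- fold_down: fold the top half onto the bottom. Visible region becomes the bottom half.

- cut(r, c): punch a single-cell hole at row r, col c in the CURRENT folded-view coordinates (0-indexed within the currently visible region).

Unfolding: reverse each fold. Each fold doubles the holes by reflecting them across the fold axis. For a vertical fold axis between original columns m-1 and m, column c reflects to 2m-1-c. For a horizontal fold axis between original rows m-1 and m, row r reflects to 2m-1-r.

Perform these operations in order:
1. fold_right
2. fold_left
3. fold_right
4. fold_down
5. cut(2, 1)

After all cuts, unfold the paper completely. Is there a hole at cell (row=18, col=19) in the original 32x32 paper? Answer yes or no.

Answer: no

Derivation:
Op 1 fold_right: fold axis v@16; visible region now rows[0,32) x cols[16,32) = 32x16
Op 2 fold_left: fold axis v@24; visible region now rows[0,32) x cols[16,24) = 32x8
Op 3 fold_right: fold axis v@20; visible region now rows[0,32) x cols[20,24) = 32x4
Op 4 fold_down: fold axis h@16; visible region now rows[16,32) x cols[20,24) = 16x4
Op 5 cut(2, 1): punch at orig (18,21); cuts so far [(18, 21)]; region rows[16,32) x cols[20,24) = 16x4
Unfold 1 (reflect across h@16): 2 holes -> [(13, 21), (18, 21)]
Unfold 2 (reflect across v@20): 4 holes -> [(13, 18), (13, 21), (18, 18), (18, 21)]
Unfold 3 (reflect across v@24): 8 holes -> [(13, 18), (13, 21), (13, 26), (13, 29), (18, 18), (18, 21), (18, 26), (18, 29)]
Unfold 4 (reflect across v@16): 16 holes -> [(13, 2), (13, 5), (13, 10), (13, 13), (13, 18), (13, 21), (13, 26), (13, 29), (18, 2), (18, 5), (18, 10), (18, 13), (18, 18), (18, 21), (18, 26), (18, 29)]
Holes: [(13, 2), (13, 5), (13, 10), (13, 13), (13, 18), (13, 21), (13, 26), (13, 29), (18, 2), (18, 5), (18, 10), (18, 13), (18, 18), (18, 21), (18, 26), (18, 29)]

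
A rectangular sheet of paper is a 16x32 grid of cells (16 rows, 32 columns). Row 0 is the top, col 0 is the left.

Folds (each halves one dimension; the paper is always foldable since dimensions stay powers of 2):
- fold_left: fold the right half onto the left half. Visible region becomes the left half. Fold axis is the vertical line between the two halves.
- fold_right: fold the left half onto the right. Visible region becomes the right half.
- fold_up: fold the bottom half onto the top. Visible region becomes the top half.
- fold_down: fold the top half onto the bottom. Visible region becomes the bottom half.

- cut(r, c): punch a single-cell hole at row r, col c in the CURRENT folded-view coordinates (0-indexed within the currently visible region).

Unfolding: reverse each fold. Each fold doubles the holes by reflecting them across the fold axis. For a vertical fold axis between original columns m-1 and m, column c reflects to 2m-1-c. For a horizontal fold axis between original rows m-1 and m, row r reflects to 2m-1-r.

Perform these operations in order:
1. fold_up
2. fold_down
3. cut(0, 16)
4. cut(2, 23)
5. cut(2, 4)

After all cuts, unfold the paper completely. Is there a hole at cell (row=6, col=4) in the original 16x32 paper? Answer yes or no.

Op 1 fold_up: fold axis h@8; visible region now rows[0,8) x cols[0,32) = 8x32
Op 2 fold_down: fold axis h@4; visible region now rows[4,8) x cols[0,32) = 4x32
Op 3 cut(0, 16): punch at orig (4,16); cuts so far [(4, 16)]; region rows[4,8) x cols[0,32) = 4x32
Op 4 cut(2, 23): punch at orig (6,23); cuts so far [(4, 16), (6, 23)]; region rows[4,8) x cols[0,32) = 4x32
Op 5 cut(2, 4): punch at orig (6,4); cuts so far [(4, 16), (6, 4), (6, 23)]; region rows[4,8) x cols[0,32) = 4x32
Unfold 1 (reflect across h@4): 6 holes -> [(1, 4), (1, 23), (3, 16), (4, 16), (6, 4), (6, 23)]
Unfold 2 (reflect across h@8): 12 holes -> [(1, 4), (1, 23), (3, 16), (4, 16), (6, 4), (6, 23), (9, 4), (9, 23), (11, 16), (12, 16), (14, 4), (14, 23)]
Holes: [(1, 4), (1, 23), (3, 16), (4, 16), (6, 4), (6, 23), (9, 4), (9, 23), (11, 16), (12, 16), (14, 4), (14, 23)]

Answer: yes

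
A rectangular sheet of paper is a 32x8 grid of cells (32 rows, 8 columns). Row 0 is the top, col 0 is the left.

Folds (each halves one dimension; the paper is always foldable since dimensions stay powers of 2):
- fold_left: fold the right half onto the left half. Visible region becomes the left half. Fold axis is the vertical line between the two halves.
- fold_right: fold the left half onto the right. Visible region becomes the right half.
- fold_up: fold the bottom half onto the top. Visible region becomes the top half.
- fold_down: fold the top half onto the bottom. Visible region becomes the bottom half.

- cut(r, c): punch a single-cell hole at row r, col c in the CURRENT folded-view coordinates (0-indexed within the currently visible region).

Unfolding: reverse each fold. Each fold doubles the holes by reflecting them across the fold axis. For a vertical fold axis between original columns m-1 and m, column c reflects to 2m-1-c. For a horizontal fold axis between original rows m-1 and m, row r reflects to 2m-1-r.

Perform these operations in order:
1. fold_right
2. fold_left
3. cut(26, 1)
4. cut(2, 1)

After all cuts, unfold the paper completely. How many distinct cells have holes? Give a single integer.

Op 1 fold_right: fold axis v@4; visible region now rows[0,32) x cols[4,8) = 32x4
Op 2 fold_left: fold axis v@6; visible region now rows[0,32) x cols[4,6) = 32x2
Op 3 cut(26, 1): punch at orig (26,5); cuts so far [(26, 5)]; region rows[0,32) x cols[4,6) = 32x2
Op 4 cut(2, 1): punch at orig (2,5); cuts so far [(2, 5), (26, 5)]; region rows[0,32) x cols[4,6) = 32x2
Unfold 1 (reflect across v@6): 4 holes -> [(2, 5), (2, 6), (26, 5), (26, 6)]
Unfold 2 (reflect across v@4): 8 holes -> [(2, 1), (2, 2), (2, 5), (2, 6), (26, 1), (26, 2), (26, 5), (26, 6)]

Answer: 8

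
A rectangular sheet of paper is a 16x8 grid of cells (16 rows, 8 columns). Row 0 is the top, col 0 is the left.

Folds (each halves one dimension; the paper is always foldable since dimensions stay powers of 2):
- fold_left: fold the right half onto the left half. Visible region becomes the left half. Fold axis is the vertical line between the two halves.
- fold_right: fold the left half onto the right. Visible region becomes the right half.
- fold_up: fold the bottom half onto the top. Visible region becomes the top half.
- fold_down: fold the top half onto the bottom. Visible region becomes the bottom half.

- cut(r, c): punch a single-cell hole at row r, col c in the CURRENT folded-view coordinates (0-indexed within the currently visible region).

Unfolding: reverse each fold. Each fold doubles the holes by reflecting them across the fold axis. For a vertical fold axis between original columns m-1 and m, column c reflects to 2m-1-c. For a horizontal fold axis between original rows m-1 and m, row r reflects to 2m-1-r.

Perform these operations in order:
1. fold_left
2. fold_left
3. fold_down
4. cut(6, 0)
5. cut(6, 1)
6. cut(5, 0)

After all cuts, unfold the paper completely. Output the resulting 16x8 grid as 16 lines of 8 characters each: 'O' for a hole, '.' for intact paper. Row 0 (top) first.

Op 1 fold_left: fold axis v@4; visible region now rows[0,16) x cols[0,4) = 16x4
Op 2 fold_left: fold axis v@2; visible region now rows[0,16) x cols[0,2) = 16x2
Op 3 fold_down: fold axis h@8; visible region now rows[8,16) x cols[0,2) = 8x2
Op 4 cut(6, 0): punch at orig (14,0); cuts so far [(14, 0)]; region rows[8,16) x cols[0,2) = 8x2
Op 5 cut(6, 1): punch at orig (14,1); cuts so far [(14, 0), (14, 1)]; region rows[8,16) x cols[0,2) = 8x2
Op 6 cut(5, 0): punch at orig (13,0); cuts so far [(13, 0), (14, 0), (14, 1)]; region rows[8,16) x cols[0,2) = 8x2
Unfold 1 (reflect across h@8): 6 holes -> [(1, 0), (1, 1), (2, 0), (13, 0), (14, 0), (14, 1)]
Unfold 2 (reflect across v@2): 12 holes -> [(1, 0), (1, 1), (1, 2), (1, 3), (2, 0), (2, 3), (13, 0), (13, 3), (14, 0), (14, 1), (14, 2), (14, 3)]
Unfold 3 (reflect across v@4): 24 holes -> [(1, 0), (1, 1), (1, 2), (1, 3), (1, 4), (1, 5), (1, 6), (1, 7), (2, 0), (2, 3), (2, 4), (2, 7), (13, 0), (13, 3), (13, 4), (13, 7), (14, 0), (14, 1), (14, 2), (14, 3), (14, 4), (14, 5), (14, 6), (14, 7)]

Answer: ........
OOOOOOOO
O..OO..O
........
........
........
........
........
........
........
........
........
........
O..OO..O
OOOOOOOO
........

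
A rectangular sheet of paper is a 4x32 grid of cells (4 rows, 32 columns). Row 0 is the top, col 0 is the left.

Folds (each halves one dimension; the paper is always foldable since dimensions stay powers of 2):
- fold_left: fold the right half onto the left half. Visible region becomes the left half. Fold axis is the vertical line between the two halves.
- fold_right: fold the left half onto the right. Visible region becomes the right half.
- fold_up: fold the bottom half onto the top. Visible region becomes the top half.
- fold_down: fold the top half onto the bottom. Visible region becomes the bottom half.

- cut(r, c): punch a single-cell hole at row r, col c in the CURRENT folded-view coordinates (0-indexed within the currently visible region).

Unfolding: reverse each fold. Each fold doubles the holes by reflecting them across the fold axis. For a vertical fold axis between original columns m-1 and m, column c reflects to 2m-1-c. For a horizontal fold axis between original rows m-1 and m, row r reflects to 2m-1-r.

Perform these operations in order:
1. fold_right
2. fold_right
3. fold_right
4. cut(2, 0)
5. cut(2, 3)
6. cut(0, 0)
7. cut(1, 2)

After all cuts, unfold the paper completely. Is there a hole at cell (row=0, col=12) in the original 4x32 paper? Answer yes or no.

Answer: yes

Derivation:
Op 1 fold_right: fold axis v@16; visible region now rows[0,4) x cols[16,32) = 4x16
Op 2 fold_right: fold axis v@24; visible region now rows[0,4) x cols[24,32) = 4x8
Op 3 fold_right: fold axis v@28; visible region now rows[0,4) x cols[28,32) = 4x4
Op 4 cut(2, 0): punch at orig (2,28); cuts so far [(2, 28)]; region rows[0,4) x cols[28,32) = 4x4
Op 5 cut(2, 3): punch at orig (2,31); cuts so far [(2, 28), (2, 31)]; region rows[0,4) x cols[28,32) = 4x4
Op 6 cut(0, 0): punch at orig (0,28); cuts so far [(0, 28), (2, 28), (2, 31)]; region rows[0,4) x cols[28,32) = 4x4
Op 7 cut(1, 2): punch at orig (1,30); cuts so far [(0, 28), (1, 30), (2, 28), (2, 31)]; region rows[0,4) x cols[28,32) = 4x4
Unfold 1 (reflect across v@28): 8 holes -> [(0, 27), (0, 28), (1, 25), (1, 30), (2, 24), (2, 27), (2, 28), (2, 31)]
Unfold 2 (reflect across v@24): 16 holes -> [(0, 19), (0, 20), (0, 27), (0, 28), (1, 17), (1, 22), (1, 25), (1, 30), (2, 16), (2, 19), (2, 20), (2, 23), (2, 24), (2, 27), (2, 28), (2, 31)]
Unfold 3 (reflect across v@16): 32 holes -> [(0, 3), (0, 4), (0, 11), (0, 12), (0, 19), (0, 20), (0, 27), (0, 28), (1, 1), (1, 6), (1, 9), (1, 14), (1, 17), (1, 22), (1, 25), (1, 30), (2, 0), (2, 3), (2, 4), (2, 7), (2, 8), (2, 11), (2, 12), (2, 15), (2, 16), (2, 19), (2, 20), (2, 23), (2, 24), (2, 27), (2, 28), (2, 31)]
Holes: [(0, 3), (0, 4), (0, 11), (0, 12), (0, 19), (0, 20), (0, 27), (0, 28), (1, 1), (1, 6), (1, 9), (1, 14), (1, 17), (1, 22), (1, 25), (1, 30), (2, 0), (2, 3), (2, 4), (2, 7), (2, 8), (2, 11), (2, 12), (2, 15), (2, 16), (2, 19), (2, 20), (2, 23), (2, 24), (2, 27), (2, 28), (2, 31)]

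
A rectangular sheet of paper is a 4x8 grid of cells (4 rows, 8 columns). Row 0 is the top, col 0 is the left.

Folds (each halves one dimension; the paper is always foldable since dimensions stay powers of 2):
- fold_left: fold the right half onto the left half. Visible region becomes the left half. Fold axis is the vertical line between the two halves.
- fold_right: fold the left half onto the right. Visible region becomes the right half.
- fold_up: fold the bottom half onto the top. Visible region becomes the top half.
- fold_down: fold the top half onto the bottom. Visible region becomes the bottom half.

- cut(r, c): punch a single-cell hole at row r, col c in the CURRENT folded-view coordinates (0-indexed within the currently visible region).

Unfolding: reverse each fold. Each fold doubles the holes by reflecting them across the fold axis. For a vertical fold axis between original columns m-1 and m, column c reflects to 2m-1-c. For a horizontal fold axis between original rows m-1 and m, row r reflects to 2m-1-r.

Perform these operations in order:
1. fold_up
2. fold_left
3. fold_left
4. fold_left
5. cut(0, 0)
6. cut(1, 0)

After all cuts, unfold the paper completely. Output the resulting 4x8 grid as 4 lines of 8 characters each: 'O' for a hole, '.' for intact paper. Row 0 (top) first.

Answer: OOOOOOOO
OOOOOOOO
OOOOOOOO
OOOOOOOO

Derivation:
Op 1 fold_up: fold axis h@2; visible region now rows[0,2) x cols[0,8) = 2x8
Op 2 fold_left: fold axis v@4; visible region now rows[0,2) x cols[0,4) = 2x4
Op 3 fold_left: fold axis v@2; visible region now rows[0,2) x cols[0,2) = 2x2
Op 4 fold_left: fold axis v@1; visible region now rows[0,2) x cols[0,1) = 2x1
Op 5 cut(0, 0): punch at orig (0,0); cuts so far [(0, 0)]; region rows[0,2) x cols[0,1) = 2x1
Op 6 cut(1, 0): punch at orig (1,0); cuts so far [(0, 0), (1, 0)]; region rows[0,2) x cols[0,1) = 2x1
Unfold 1 (reflect across v@1): 4 holes -> [(0, 0), (0, 1), (1, 0), (1, 1)]
Unfold 2 (reflect across v@2): 8 holes -> [(0, 0), (0, 1), (0, 2), (0, 3), (1, 0), (1, 1), (1, 2), (1, 3)]
Unfold 3 (reflect across v@4): 16 holes -> [(0, 0), (0, 1), (0, 2), (0, 3), (0, 4), (0, 5), (0, 6), (0, 7), (1, 0), (1, 1), (1, 2), (1, 3), (1, 4), (1, 5), (1, 6), (1, 7)]
Unfold 4 (reflect across h@2): 32 holes -> [(0, 0), (0, 1), (0, 2), (0, 3), (0, 4), (0, 5), (0, 6), (0, 7), (1, 0), (1, 1), (1, 2), (1, 3), (1, 4), (1, 5), (1, 6), (1, 7), (2, 0), (2, 1), (2, 2), (2, 3), (2, 4), (2, 5), (2, 6), (2, 7), (3, 0), (3, 1), (3, 2), (3, 3), (3, 4), (3, 5), (3, 6), (3, 7)]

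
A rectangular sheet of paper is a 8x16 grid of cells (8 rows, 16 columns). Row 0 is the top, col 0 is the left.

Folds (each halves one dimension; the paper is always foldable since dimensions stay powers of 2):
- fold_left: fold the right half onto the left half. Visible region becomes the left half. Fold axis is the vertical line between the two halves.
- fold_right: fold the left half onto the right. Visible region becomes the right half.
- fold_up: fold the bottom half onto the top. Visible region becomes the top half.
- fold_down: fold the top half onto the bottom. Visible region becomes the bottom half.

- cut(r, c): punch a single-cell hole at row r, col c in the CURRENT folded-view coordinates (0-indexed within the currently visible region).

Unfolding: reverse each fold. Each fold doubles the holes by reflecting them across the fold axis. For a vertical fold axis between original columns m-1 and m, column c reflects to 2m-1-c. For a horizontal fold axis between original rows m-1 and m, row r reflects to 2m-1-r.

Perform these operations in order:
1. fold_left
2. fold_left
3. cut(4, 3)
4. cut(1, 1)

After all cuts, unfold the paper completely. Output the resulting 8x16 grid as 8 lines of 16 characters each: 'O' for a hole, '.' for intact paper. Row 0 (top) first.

Op 1 fold_left: fold axis v@8; visible region now rows[0,8) x cols[0,8) = 8x8
Op 2 fold_left: fold axis v@4; visible region now rows[0,8) x cols[0,4) = 8x4
Op 3 cut(4, 3): punch at orig (4,3); cuts so far [(4, 3)]; region rows[0,8) x cols[0,4) = 8x4
Op 4 cut(1, 1): punch at orig (1,1); cuts so far [(1, 1), (4, 3)]; region rows[0,8) x cols[0,4) = 8x4
Unfold 1 (reflect across v@4): 4 holes -> [(1, 1), (1, 6), (4, 3), (4, 4)]
Unfold 2 (reflect across v@8): 8 holes -> [(1, 1), (1, 6), (1, 9), (1, 14), (4, 3), (4, 4), (4, 11), (4, 12)]

Answer: ................
.O....O..O....O.
................
................
...OO......OO...
................
................
................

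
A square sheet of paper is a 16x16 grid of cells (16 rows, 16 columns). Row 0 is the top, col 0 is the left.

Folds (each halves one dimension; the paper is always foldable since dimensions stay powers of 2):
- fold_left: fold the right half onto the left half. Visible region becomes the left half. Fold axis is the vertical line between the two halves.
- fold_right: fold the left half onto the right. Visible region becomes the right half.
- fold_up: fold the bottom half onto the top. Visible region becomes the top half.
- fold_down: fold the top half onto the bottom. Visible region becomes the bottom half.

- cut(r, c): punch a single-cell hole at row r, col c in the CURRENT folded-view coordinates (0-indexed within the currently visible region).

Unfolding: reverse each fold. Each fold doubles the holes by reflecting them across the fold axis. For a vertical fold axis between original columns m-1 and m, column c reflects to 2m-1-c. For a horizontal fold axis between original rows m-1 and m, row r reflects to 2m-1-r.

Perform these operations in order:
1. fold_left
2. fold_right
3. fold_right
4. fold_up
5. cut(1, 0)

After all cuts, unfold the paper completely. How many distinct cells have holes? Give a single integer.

Op 1 fold_left: fold axis v@8; visible region now rows[0,16) x cols[0,8) = 16x8
Op 2 fold_right: fold axis v@4; visible region now rows[0,16) x cols[4,8) = 16x4
Op 3 fold_right: fold axis v@6; visible region now rows[0,16) x cols[6,8) = 16x2
Op 4 fold_up: fold axis h@8; visible region now rows[0,8) x cols[6,8) = 8x2
Op 5 cut(1, 0): punch at orig (1,6); cuts so far [(1, 6)]; region rows[0,8) x cols[6,8) = 8x2
Unfold 1 (reflect across h@8): 2 holes -> [(1, 6), (14, 6)]
Unfold 2 (reflect across v@6): 4 holes -> [(1, 5), (1, 6), (14, 5), (14, 6)]
Unfold 3 (reflect across v@4): 8 holes -> [(1, 1), (1, 2), (1, 5), (1, 6), (14, 1), (14, 2), (14, 5), (14, 6)]
Unfold 4 (reflect across v@8): 16 holes -> [(1, 1), (1, 2), (1, 5), (1, 6), (1, 9), (1, 10), (1, 13), (1, 14), (14, 1), (14, 2), (14, 5), (14, 6), (14, 9), (14, 10), (14, 13), (14, 14)]

Answer: 16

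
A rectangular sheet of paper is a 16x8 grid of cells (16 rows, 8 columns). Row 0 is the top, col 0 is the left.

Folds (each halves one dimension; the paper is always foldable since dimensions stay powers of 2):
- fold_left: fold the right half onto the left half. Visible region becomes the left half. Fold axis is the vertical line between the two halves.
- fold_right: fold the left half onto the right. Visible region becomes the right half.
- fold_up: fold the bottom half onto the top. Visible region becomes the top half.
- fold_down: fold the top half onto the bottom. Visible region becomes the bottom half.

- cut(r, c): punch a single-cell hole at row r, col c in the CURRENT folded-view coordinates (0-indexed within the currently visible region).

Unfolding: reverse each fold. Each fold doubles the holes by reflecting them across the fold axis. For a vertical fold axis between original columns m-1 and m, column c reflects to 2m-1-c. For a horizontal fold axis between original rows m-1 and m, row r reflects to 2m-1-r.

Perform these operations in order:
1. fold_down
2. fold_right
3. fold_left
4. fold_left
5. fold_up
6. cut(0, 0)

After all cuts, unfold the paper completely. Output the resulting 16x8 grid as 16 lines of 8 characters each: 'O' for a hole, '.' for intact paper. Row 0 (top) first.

Answer: OOOOOOOO
........
........
........
........
........
........
OOOOOOOO
OOOOOOOO
........
........
........
........
........
........
OOOOOOOO

Derivation:
Op 1 fold_down: fold axis h@8; visible region now rows[8,16) x cols[0,8) = 8x8
Op 2 fold_right: fold axis v@4; visible region now rows[8,16) x cols[4,8) = 8x4
Op 3 fold_left: fold axis v@6; visible region now rows[8,16) x cols[4,6) = 8x2
Op 4 fold_left: fold axis v@5; visible region now rows[8,16) x cols[4,5) = 8x1
Op 5 fold_up: fold axis h@12; visible region now rows[8,12) x cols[4,5) = 4x1
Op 6 cut(0, 0): punch at orig (8,4); cuts so far [(8, 4)]; region rows[8,12) x cols[4,5) = 4x1
Unfold 1 (reflect across h@12): 2 holes -> [(8, 4), (15, 4)]
Unfold 2 (reflect across v@5): 4 holes -> [(8, 4), (8, 5), (15, 4), (15, 5)]
Unfold 3 (reflect across v@6): 8 holes -> [(8, 4), (8, 5), (8, 6), (8, 7), (15, 4), (15, 5), (15, 6), (15, 7)]
Unfold 4 (reflect across v@4): 16 holes -> [(8, 0), (8, 1), (8, 2), (8, 3), (8, 4), (8, 5), (8, 6), (8, 7), (15, 0), (15, 1), (15, 2), (15, 3), (15, 4), (15, 5), (15, 6), (15, 7)]
Unfold 5 (reflect across h@8): 32 holes -> [(0, 0), (0, 1), (0, 2), (0, 3), (0, 4), (0, 5), (0, 6), (0, 7), (7, 0), (7, 1), (7, 2), (7, 3), (7, 4), (7, 5), (7, 6), (7, 7), (8, 0), (8, 1), (8, 2), (8, 3), (8, 4), (8, 5), (8, 6), (8, 7), (15, 0), (15, 1), (15, 2), (15, 3), (15, 4), (15, 5), (15, 6), (15, 7)]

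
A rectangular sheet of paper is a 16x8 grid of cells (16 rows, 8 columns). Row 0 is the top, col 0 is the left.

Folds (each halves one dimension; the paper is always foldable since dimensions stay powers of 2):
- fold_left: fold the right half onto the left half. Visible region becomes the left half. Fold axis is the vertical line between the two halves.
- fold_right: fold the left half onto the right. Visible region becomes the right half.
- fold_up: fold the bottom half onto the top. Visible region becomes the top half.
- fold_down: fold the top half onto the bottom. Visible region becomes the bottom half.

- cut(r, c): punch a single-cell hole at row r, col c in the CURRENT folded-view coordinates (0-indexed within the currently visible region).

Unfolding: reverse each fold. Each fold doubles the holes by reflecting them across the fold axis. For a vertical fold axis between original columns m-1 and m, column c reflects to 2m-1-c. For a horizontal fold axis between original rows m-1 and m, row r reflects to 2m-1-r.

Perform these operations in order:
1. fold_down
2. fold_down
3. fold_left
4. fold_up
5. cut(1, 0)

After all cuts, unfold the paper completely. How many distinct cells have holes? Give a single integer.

Answer: 16

Derivation:
Op 1 fold_down: fold axis h@8; visible region now rows[8,16) x cols[0,8) = 8x8
Op 2 fold_down: fold axis h@12; visible region now rows[12,16) x cols[0,8) = 4x8
Op 3 fold_left: fold axis v@4; visible region now rows[12,16) x cols[0,4) = 4x4
Op 4 fold_up: fold axis h@14; visible region now rows[12,14) x cols[0,4) = 2x4
Op 5 cut(1, 0): punch at orig (13,0); cuts so far [(13, 0)]; region rows[12,14) x cols[0,4) = 2x4
Unfold 1 (reflect across h@14): 2 holes -> [(13, 0), (14, 0)]
Unfold 2 (reflect across v@4): 4 holes -> [(13, 0), (13, 7), (14, 0), (14, 7)]
Unfold 3 (reflect across h@12): 8 holes -> [(9, 0), (9, 7), (10, 0), (10, 7), (13, 0), (13, 7), (14, 0), (14, 7)]
Unfold 4 (reflect across h@8): 16 holes -> [(1, 0), (1, 7), (2, 0), (2, 7), (5, 0), (5, 7), (6, 0), (6, 7), (9, 0), (9, 7), (10, 0), (10, 7), (13, 0), (13, 7), (14, 0), (14, 7)]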